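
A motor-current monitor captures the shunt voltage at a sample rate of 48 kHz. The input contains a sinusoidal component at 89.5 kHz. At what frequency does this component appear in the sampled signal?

6.5 kHz

89.5 kHz mod fs = 41.5 kHz.
41.5 kHz > fs/2 = 24 kHz, folds to fs − 41.5 kHz = 6.5 kHz.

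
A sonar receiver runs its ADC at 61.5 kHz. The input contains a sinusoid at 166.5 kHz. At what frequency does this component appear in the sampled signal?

18 kHz

166.5 kHz mod fs = 43.5 kHz.
43.5 kHz > fs/2 = 30.75 kHz, folds to fs − 43.5 kHz = 18 kHz.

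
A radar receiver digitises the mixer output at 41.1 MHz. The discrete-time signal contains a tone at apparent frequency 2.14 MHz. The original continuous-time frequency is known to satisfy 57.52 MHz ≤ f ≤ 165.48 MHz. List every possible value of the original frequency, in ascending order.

80.06 MHz, 84.34 MHz, 121.16 MHz, 125.44 MHz, 162.26 MHz

Frequencies that alias to 2.14 MHz are k·fs ± 2.14 MHz for integer k ≥ 0.
k=0: 2.14 MHz.
k=1: 38.96 MHz, 43.24 MHz.
k=2: 80.06 MHz, 84.34 MHz.
k=3: 121.16 MHz, 125.44 MHz.
k=4: 162.26 MHz, 166.54 MHz.
k=5: 203.36 MHz, 207.64 MHz.
Within [57.52 MHz, 165.48 MHz]: 80.06 MHz, 84.34 MHz, 121.16 MHz, 125.44 MHz, 162.26 MHz.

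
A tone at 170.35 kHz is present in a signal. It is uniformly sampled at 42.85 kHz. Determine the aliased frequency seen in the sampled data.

1.05 kHz

170.35 kHz mod fs = 41.8 kHz.
41.8 kHz > fs/2 = 21.425 kHz, folds to fs − 41.8 kHz = 1.05 kHz.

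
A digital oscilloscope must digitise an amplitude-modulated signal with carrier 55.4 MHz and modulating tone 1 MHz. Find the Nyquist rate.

112.8 MHz

AM sidebands sit at fc ± fm = 54.4 MHz and 56.4 MHz.
Highest-frequency component: 56.4 MHz.
Nyquist rate = 2 × 56.4 MHz = 112.8 MHz.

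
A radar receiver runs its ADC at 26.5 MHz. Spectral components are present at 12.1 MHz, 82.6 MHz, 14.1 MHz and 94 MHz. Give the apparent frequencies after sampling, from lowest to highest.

3.1 MHz, 12 MHz, 12.1 MHz, 12.4 MHz

fs/2 = 13.25 MHz.
12.1 MHz ≤ fs/2 = 13.25 MHz, passes unchanged.
82.6 MHz mod fs = 3.1 MHz.
3.1 MHz ≤ fs/2 = 13.25 MHz, appears at 3.1 MHz.
14.1 MHz > fs/2 = 13.25 MHz, folds to fs − 14.1 MHz = 12.4 MHz.
94 MHz mod fs = 14.5 MHz.
14.5 MHz > fs/2 = 13.25 MHz, folds to fs − 14.5 MHz = 12 MHz.
Distinct values: {3.1 MHz, 12 MHz, 12.1 MHz, 12.4 MHz}.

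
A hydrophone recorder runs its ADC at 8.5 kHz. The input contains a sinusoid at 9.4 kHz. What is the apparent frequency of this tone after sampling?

9.4 kHz mod fs = 0.9 kHz.
0.9 kHz ≤ fs/2 = 4.25 kHz, appears at 0.9 kHz.

0.9 kHz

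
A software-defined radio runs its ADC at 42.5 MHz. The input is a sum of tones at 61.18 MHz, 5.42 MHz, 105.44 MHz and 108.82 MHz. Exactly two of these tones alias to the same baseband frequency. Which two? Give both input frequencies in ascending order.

fs/2 = 21.25 MHz.
61.18 MHz mod fs = 18.68 MHz.
18.68 MHz ≤ fs/2 = 21.25 MHz, appears at 18.68 MHz.
5.42 MHz ≤ fs/2 = 21.25 MHz, passes unchanged.
105.44 MHz mod fs = 20.44 MHz.
20.44 MHz ≤ fs/2 = 21.25 MHz, appears at 20.44 MHz.
108.82 MHz mod fs = 23.82 MHz.
23.82 MHz > fs/2 = 21.25 MHz, folds to fs − 23.82 MHz = 18.68 MHz.
61.18 MHz and 108.82 MHz both map to 18.68 MHz.

61.18 MHz, 108.82 MHz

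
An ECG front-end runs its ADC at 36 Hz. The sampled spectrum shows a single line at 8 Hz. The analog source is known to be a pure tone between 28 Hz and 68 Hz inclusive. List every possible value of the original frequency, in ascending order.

Frequencies that alias to 8 Hz are k·fs ± 8 Hz for integer k ≥ 0.
k=0: 8 Hz.
k=1: 28 Hz, 44 Hz.
k=2: 64 Hz, 80 Hz.
k=3: 100 Hz, 116 Hz.
Within [28 Hz, 68 Hz]: 28 Hz, 44 Hz, 64 Hz.

28 Hz, 44 Hz, 64 Hz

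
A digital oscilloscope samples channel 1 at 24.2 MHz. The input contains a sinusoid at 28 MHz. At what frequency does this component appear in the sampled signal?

28 MHz mod fs = 3.8 MHz.
3.8 MHz ≤ fs/2 = 12.1 MHz, appears at 3.8 MHz.

3.8 MHz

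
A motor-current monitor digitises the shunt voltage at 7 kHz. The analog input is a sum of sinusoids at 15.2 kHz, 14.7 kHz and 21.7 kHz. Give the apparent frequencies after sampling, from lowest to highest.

fs/2 = 3.5 kHz.
15.2 kHz mod fs = 1.2 kHz.
1.2 kHz ≤ fs/2 = 3.5 kHz, appears at 1.2 kHz.
14.7 kHz mod fs = 0.7 kHz.
0.7 kHz ≤ fs/2 = 3.5 kHz, appears at 0.7 kHz.
21.7 kHz mod fs = 0.7 kHz.
0.7 kHz ≤ fs/2 = 3.5 kHz, appears at 0.7 kHz.
Distinct values: {0.7 kHz, 1.2 kHz}.

0.7 kHz, 1.2 kHz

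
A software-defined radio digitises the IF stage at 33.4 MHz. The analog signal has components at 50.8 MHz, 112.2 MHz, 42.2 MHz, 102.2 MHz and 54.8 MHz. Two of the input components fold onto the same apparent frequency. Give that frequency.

fs/2 = 16.7 MHz.
50.8 MHz mod fs = 17.4 MHz.
17.4 MHz > fs/2 = 16.7 MHz, folds to fs − 17.4 MHz = 16 MHz.
112.2 MHz mod fs = 12 MHz.
12 MHz ≤ fs/2 = 16.7 MHz, appears at 12 MHz.
42.2 MHz mod fs = 8.8 MHz.
8.8 MHz ≤ fs/2 = 16.7 MHz, appears at 8.8 MHz.
102.2 MHz mod fs = 2 MHz.
2 MHz ≤ fs/2 = 16.7 MHz, appears at 2 MHz.
54.8 MHz mod fs = 21.4 MHz.
21.4 MHz > fs/2 = 16.7 MHz, folds to fs − 21.4 MHz = 12 MHz.
54.8 MHz and 112.2 MHz both map to 12 MHz.

12 MHz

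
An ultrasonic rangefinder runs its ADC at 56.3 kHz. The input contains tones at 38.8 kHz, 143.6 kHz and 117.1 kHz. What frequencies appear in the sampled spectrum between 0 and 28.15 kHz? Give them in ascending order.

4.5 kHz, 17.5 kHz, 25.3 kHz

fs/2 = 28.15 kHz.
38.8 kHz > fs/2 = 28.15 kHz, folds to fs − 38.8 kHz = 17.5 kHz.
143.6 kHz mod fs = 31 kHz.
31 kHz > fs/2 = 28.15 kHz, folds to fs − 31 kHz = 25.3 kHz.
117.1 kHz mod fs = 4.5 kHz.
4.5 kHz ≤ fs/2 = 28.15 kHz, appears at 4.5 kHz.
Distinct values: {4.5 kHz, 17.5 kHz, 25.3 kHz}.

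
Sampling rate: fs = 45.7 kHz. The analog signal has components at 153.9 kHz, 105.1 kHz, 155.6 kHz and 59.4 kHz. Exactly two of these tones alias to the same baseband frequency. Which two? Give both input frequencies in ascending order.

fs/2 = 22.85 kHz.
153.9 kHz mod fs = 16.8 kHz.
16.8 kHz ≤ fs/2 = 22.85 kHz, appears at 16.8 kHz.
105.1 kHz mod fs = 13.7 kHz.
13.7 kHz ≤ fs/2 = 22.85 kHz, appears at 13.7 kHz.
155.6 kHz mod fs = 18.5 kHz.
18.5 kHz ≤ fs/2 = 22.85 kHz, appears at 18.5 kHz.
59.4 kHz mod fs = 13.7 kHz.
13.7 kHz ≤ fs/2 = 22.85 kHz, appears at 13.7 kHz.
59.4 kHz and 105.1 kHz both map to 13.7 kHz.

59.4 kHz, 105.1 kHz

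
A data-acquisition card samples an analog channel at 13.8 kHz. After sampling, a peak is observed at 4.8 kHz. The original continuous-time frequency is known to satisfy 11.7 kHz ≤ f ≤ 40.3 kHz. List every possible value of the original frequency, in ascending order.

Frequencies that alias to 4.8 kHz are k·fs ± 4.8 kHz for integer k ≥ 0.
k=0: 4.8 kHz.
k=1: 9 kHz, 18.6 kHz.
k=2: 22.8 kHz, 32.4 kHz.
k=3: 36.6 kHz, 46.2 kHz.
k=4: 50.4 kHz, 60 kHz.
Within [11.7 kHz, 40.3 kHz]: 18.6 kHz, 22.8 kHz, 32.4 kHz, 36.6 kHz.

18.6 kHz, 22.8 kHz, 32.4 kHz, 36.6 kHz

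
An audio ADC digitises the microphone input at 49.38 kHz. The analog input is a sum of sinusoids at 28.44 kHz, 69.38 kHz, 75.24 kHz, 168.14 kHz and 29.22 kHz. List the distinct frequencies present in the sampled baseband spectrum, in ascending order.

fs/2 = 24.69 kHz.
28.44 kHz > fs/2 = 24.69 kHz, folds to fs − 28.44 kHz = 20.94 kHz.
69.38 kHz mod fs = 20 kHz.
20 kHz ≤ fs/2 = 24.69 kHz, appears at 20 kHz.
75.24 kHz mod fs = 25.86 kHz.
25.86 kHz > fs/2 = 24.69 kHz, folds to fs − 25.86 kHz = 23.52 kHz.
168.14 kHz mod fs = 20 kHz.
20 kHz ≤ fs/2 = 24.69 kHz, appears at 20 kHz.
29.22 kHz > fs/2 = 24.69 kHz, folds to fs − 29.22 kHz = 20.16 kHz.
Distinct values: {20 kHz, 20.16 kHz, 20.94 kHz, 23.52 kHz}.

20 kHz, 20.16 kHz, 20.94 kHz, 23.52 kHz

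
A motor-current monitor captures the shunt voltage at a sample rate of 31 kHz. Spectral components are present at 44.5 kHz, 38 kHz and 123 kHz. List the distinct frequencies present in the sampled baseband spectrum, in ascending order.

fs/2 = 15.5 kHz.
44.5 kHz mod fs = 13.5 kHz.
13.5 kHz ≤ fs/2 = 15.5 kHz, appears at 13.5 kHz.
38 kHz mod fs = 7 kHz.
7 kHz ≤ fs/2 = 15.5 kHz, appears at 7 kHz.
123 kHz mod fs = 30 kHz.
30 kHz > fs/2 = 15.5 kHz, folds to fs − 30 kHz = 1 kHz.
Distinct values: {1 kHz, 7 kHz, 13.5 kHz}.

1 kHz, 7 kHz, 13.5 kHz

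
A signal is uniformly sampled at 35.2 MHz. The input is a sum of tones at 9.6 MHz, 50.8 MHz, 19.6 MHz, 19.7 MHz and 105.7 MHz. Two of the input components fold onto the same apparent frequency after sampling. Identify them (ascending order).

fs/2 = 17.6 MHz.
9.6 MHz ≤ fs/2 = 17.6 MHz, passes unchanged.
50.8 MHz mod fs = 15.6 MHz.
15.6 MHz ≤ fs/2 = 17.6 MHz, appears at 15.6 MHz.
19.6 MHz > fs/2 = 17.6 MHz, folds to fs − 19.6 MHz = 15.6 MHz.
19.7 MHz > fs/2 = 17.6 MHz, folds to fs − 19.7 MHz = 15.5 MHz.
105.7 MHz mod fs = 0.1 MHz.
0.1 MHz ≤ fs/2 = 17.6 MHz, appears at 0.1 MHz.
19.6 MHz and 50.8 MHz both map to 15.6 MHz.

19.6 MHz, 50.8 MHz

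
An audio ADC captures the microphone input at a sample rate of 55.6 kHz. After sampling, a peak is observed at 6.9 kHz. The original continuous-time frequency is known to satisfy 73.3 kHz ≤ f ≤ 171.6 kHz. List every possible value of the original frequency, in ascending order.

Frequencies that alias to 6.9 kHz are k·fs ± 6.9 kHz for integer k ≥ 0.
k=0: 6.9 kHz.
k=1: 48.7 kHz, 62.5 kHz.
k=2: 104.3 kHz, 118.1 kHz.
k=3: 159.9 kHz, 173.7 kHz.
k=4: 215.5 kHz, 229.3 kHz.
Within [73.3 kHz, 171.6 kHz]: 104.3 kHz, 118.1 kHz, 159.9 kHz.

104.3 kHz, 118.1 kHz, 159.9 kHz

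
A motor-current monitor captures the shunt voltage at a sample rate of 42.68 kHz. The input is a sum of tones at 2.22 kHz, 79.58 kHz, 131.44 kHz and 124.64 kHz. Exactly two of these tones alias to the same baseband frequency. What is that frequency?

3.4 kHz

fs/2 = 21.34 kHz.
2.22 kHz ≤ fs/2 = 21.34 kHz, passes unchanged.
79.58 kHz mod fs = 36.9 kHz.
36.9 kHz > fs/2 = 21.34 kHz, folds to fs − 36.9 kHz = 5.78 kHz.
131.44 kHz mod fs = 3.4 kHz.
3.4 kHz ≤ fs/2 = 21.34 kHz, appears at 3.4 kHz.
124.64 kHz mod fs = 39.28 kHz.
39.28 kHz > fs/2 = 21.34 kHz, folds to fs − 39.28 kHz = 3.4 kHz.
124.64 kHz and 131.44 kHz both map to 3.4 kHz.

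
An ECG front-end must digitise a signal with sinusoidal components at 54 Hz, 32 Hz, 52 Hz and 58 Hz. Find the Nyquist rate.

116 Hz

Highest-frequency component: 58 Hz.
Nyquist rate = 2 × 58 Hz = 116 Hz.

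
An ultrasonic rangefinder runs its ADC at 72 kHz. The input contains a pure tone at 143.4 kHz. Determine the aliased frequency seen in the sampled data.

0.6 kHz

143.4 kHz mod fs = 71.4 kHz.
71.4 kHz > fs/2 = 36 kHz, folds to fs − 71.4 kHz = 0.6 kHz.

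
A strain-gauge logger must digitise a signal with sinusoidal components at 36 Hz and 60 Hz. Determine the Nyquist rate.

Highest-frequency component: 60 Hz.
Nyquist rate = 2 × 60 Hz = 120 Hz.

120 Hz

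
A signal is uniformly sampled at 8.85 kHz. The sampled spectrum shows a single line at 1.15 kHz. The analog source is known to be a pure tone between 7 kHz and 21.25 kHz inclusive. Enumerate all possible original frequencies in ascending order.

Frequencies that alias to 1.15 kHz are k·fs ± 1.15 kHz for integer k ≥ 0.
k=0: 1.15 kHz.
k=1: 7.7 kHz, 10 kHz.
k=2: 16.55 kHz, 18.85 kHz.
k=3: 25.4 kHz, 27.7 kHz.
Within [7 kHz, 21.25 kHz]: 7.7 kHz, 10 kHz, 16.55 kHz, 18.85 kHz.

7.7 kHz, 10 kHz, 16.55 kHz, 18.85 kHz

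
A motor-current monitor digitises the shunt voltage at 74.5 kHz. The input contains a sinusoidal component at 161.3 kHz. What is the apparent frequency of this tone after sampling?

12.3 kHz

161.3 kHz mod fs = 12.3 kHz.
12.3 kHz ≤ fs/2 = 37.25 kHz, appears at 12.3 kHz.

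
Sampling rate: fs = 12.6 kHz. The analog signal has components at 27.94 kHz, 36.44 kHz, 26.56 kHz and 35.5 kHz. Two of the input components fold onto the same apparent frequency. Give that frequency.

1.36 kHz

fs/2 = 6.3 kHz.
27.94 kHz mod fs = 2.74 kHz.
2.74 kHz ≤ fs/2 = 6.3 kHz, appears at 2.74 kHz.
36.44 kHz mod fs = 11.24 kHz.
11.24 kHz > fs/2 = 6.3 kHz, folds to fs − 11.24 kHz = 1.36 kHz.
26.56 kHz mod fs = 1.36 kHz.
1.36 kHz ≤ fs/2 = 6.3 kHz, appears at 1.36 kHz.
35.5 kHz mod fs = 10.3 kHz.
10.3 kHz > fs/2 = 6.3 kHz, folds to fs − 10.3 kHz = 2.3 kHz.
26.56 kHz and 36.44 kHz both map to 1.36 kHz.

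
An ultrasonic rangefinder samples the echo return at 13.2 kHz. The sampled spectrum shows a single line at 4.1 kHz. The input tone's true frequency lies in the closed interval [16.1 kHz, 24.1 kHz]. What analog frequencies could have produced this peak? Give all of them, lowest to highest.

Frequencies that alias to 4.1 kHz are k·fs ± 4.1 kHz for integer k ≥ 0.
k=0: 4.1 kHz.
k=1: 9.1 kHz, 17.3 kHz.
k=2: 22.3 kHz, 30.5 kHz.
k=3: 35.5 kHz, 43.7 kHz.
Within [16.1 kHz, 24.1 kHz]: 17.3 kHz, 22.3 kHz.

17.3 kHz, 22.3 kHz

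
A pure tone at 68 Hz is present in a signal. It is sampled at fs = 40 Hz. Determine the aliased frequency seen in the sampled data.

68 Hz mod fs = 28 Hz.
28 Hz > fs/2 = 20 Hz, folds to fs − 28 Hz = 12 Hz.

12 Hz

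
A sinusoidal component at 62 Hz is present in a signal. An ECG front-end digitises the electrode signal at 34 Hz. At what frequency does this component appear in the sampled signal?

6 Hz

62 Hz mod fs = 28 Hz.
28 Hz > fs/2 = 17 Hz, folds to fs − 28 Hz = 6 Hz.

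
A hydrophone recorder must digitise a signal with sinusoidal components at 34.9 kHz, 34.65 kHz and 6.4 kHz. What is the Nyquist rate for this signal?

69.8 kHz

Highest-frequency component: 34.9 kHz.
Nyquist rate = 2 × 34.9 kHz = 69.8 kHz.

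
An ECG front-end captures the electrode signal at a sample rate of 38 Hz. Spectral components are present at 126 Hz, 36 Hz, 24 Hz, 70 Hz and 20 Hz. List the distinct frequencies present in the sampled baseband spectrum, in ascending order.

fs/2 = 19 Hz.
126 Hz mod fs = 12 Hz.
12 Hz ≤ fs/2 = 19 Hz, appears at 12 Hz.
36 Hz > fs/2 = 19 Hz, folds to fs − 36 Hz = 2 Hz.
24 Hz > fs/2 = 19 Hz, folds to fs − 24 Hz = 14 Hz.
70 Hz mod fs = 32 Hz.
32 Hz > fs/2 = 19 Hz, folds to fs − 32 Hz = 6 Hz.
20 Hz > fs/2 = 19 Hz, folds to fs − 20 Hz = 18 Hz.
Distinct values: {2 Hz, 6 Hz, 12 Hz, 14 Hz, 18 Hz}.

2 Hz, 6 Hz, 12 Hz, 14 Hz, 18 Hz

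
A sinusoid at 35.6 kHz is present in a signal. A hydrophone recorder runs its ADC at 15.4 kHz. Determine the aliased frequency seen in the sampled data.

35.6 kHz mod fs = 4.8 kHz.
4.8 kHz ≤ fs/2 = 7.7 kHz, appears at 4.8 kHz.

4.8 kHz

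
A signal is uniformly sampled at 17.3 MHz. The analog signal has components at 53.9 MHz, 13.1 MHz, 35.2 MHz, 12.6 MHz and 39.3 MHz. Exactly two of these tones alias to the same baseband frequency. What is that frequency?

4.7 MHz

fs/2 = 8.65 MHz.
53.9 MHz mod fs = 2 MHz.
2 MHz ≤ fs/2 = 8.65 MHz, appears at 2 MHz.
13.1 MHz > fs/2 = 8.65 MHz, folds to fs − 13.1 MHz = 4.2 MHz.
35.2 MHz mod fs = 0.6 MHz.
0.6 MHz ≤ fs/2 = 8.65 MHz, appears at 0.6 MHz.
12.6 MHz > fs/2 = 8.65 MHz, folds to fs − 12.6 MHz = 4.7 MHz.
39.3 MHz mod fs = 4.7 MHz.
4.7 MHz ≤ fs/2 = 8.65 MHz, appears at 4.7 MHz.
12.6 MHz and 39.3 MHz both map to 4.7 MHz.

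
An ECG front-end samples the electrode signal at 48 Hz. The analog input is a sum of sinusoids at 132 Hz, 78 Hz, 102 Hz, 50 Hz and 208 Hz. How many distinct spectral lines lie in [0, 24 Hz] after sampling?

5

fs/2 = 24 Hz.
132 Hz mod fs = 36 Hz.
36 Hz > fs/2 = 24 Hz, folds to fs − 36 Hz = 12 Hz.
78 Hz mod fs = 30 Hz.
30 Hz > fs/2 = 24 Hz, folds to fs − 30 Hz = 18 Hz.
102 Hz mod fs = 6 Hz.
6 Hz ≤ fs/2 = 24 Hz, appears at 6 Hz.
50 Hz mod fs = 2 Hz.
2 Hz ≤ fs/2 = 24 Hz, appears at 2 Hz.
208 Hz mod fs = 16 Hz.
16 Hz ≤ fs/2 = 24 Hz, appears at 16 Hz.
Distinct values: {2 Hz, 6 Hz, 12 Hz, 16 Hz, 18 Hz} → 5.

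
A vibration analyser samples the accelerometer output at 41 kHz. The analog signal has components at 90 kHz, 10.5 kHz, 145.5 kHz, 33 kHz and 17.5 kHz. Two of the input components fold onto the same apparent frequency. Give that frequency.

fs/2 = 20.5 kHz.
90 kHz mod fs = 8 kHz.
8 kHz ≤ fs/2 = 20.5 kHz, appears at 8 kHz.
10.5 kHz ≤ fs/2 = 20.5 kHz, passes unchanged.
145.5 kHz mod fs = 22.5 kHz.
22.5 kHz > fs/2 = 20.5 kHz, folds to fs − 22.5 kHz = 18.5 kHz.
33 kHz > fs/2 = 20.5 kHz, folds to fs − 33 kHz = 8 kHz.
17.5 kHz ≤ fs/2 = 20.5 kHz, passes unchanged.
33 kHz and 90 kHz both map to 8 kHz.

8 kHz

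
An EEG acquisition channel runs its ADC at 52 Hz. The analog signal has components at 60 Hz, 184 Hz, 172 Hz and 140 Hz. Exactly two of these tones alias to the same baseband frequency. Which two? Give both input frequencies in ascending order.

140 Hz, 172 Hz

fs/2 = 26 Hz.
60 Hz mod fs = 8 Hz.
8 Hz ≤ fs/2 = 26 Hz, appears at 8 Hz.
184 Hz mod fs = 28 Hz.
28 Hz > fs/2 = 26 Hz, folds to fs − 28 Hz = 24 Hz.
172 Hz mod fs = 16 Hz.
16 Hz ≤ fs/2 = 26 Hz, appears at 16 Hz.
140 Hz mod fs = 36 Hz.
36 Hz > fs/2 = 26 Hz, folds to fs − 36 Hz = 16 Hz.
140 Hz and 172 Hz both map to 16 Hz.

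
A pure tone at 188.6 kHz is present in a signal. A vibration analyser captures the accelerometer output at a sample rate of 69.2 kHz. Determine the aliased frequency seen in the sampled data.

19 kHz

188.6 kHz mod fs = 50.2 kHz.
50.2 kHz > fs/2 = 34.6 kHz, folds to fs − 50.2 kHz = 19 kHz.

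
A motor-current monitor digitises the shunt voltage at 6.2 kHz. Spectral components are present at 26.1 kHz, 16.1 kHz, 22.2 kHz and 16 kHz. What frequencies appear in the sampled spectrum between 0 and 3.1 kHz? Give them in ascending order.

fs/2 = 3.1 kHz.
26.1 kHz mod fs = 1.3 kHz.
1.3 kHz ≤ fs/2 = 3.1 kHz, appears at 1.3 kHz.
16.1 kHz mod fs = 3.7 kHz.
3.7 kHz > fs/2 = 3.1 kHz, folds to fs − 3.7 kHz = 2.5 kHz.
22.2 kHz mod fs = 3.6 kHz.
3.6 kHz > fs/2 = 3.1 kHz, folds to fs − 3.6 kHz = 2.6 kHz.
16 kHz mod fs = 3.6 kHz.
3.6 kHz > fs/2 = 3.1 kHz, folds to fs − 3.6 kHz = 2.6 kHz.
Distinct values: {1.3 kHz, 2.5 kHz, 2.6 kHz}.

1.3 kHz, 2.5 kHz, 2.6 kHz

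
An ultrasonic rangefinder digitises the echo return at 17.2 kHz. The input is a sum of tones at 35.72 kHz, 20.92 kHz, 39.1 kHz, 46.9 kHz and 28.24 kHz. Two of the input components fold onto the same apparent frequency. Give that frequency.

fs/2 = 8.6 kHz.
35.72 kHz mod fs = 1.32 kHz.
1.32 kHz ≤ fs/2 = 8.6 kHz, appears at 1.32 kHz.
20.92 kHz mod fs = 3.72 kHz.
3.72 kHz ≤ fs/2 = 8.6 kHz, appears at 3.72 kHz.
39.1 kHz mod fs = 4.7 kHz.
4.7 kHz ≤ fs/2 = 8.6 kHz, appears at 4.7 kHz.
46.9 kHz mod fs = 12.5 kHz.
12.5 kHz > fs/2 = 8.6 kHz, folds to fs − 12.5 kHz = 4.7 kHz.
28.24 kHz mod fs = 11.04 kHz.
11.04 kHz > fs/2 = 8.6 kHz, folds to fs − 11.04 kHz = 6.16 kHz.
39.1 kHz and 46.9 kHz both map to 4.7 kHz.

4.7 kHz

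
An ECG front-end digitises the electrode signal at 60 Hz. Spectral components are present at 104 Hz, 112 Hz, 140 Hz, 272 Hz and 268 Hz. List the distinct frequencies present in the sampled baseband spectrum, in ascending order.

fs/2 = 30 Hz.
104 Hz mod fs = 44 Hz.
44 Hz > fs/2 = 30 Hz, folds to fs − 44 Hz = 16 Hz.
112 Hz mod fs = 52 Hz.
52 Hz > fs/2 = 30 Hz, folds to fs − 52 Hz = 8 Hz.
140 Hz mod fs = 20 Hz.
20 Hz ≤ fs/2 = 30 Hz, appears at 20 Hz.
272 Hz mod fs = 32 Hz.
32 Hz > fs/2 = 30 Hz, folds to fs − 32 Hz = 28 Hz.
268 Hz mod fs = 28 Hz.
28 Hz ≤ fs/2 = 30 Hz, appears at 28 Hz.
Distinct values: {8 Hz, 16 Hz, 20 Hz, 28 Hz}.

8 Hz, 16 Hz, 20 Hz, 28 Hz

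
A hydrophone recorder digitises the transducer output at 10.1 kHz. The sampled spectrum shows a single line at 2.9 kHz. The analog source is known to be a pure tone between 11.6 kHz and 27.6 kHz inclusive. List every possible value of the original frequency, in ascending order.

Frequencies that alias to 2.9 kHz are k·fs ± 2.9 kHz for integer k ≥ 0.
k=0: 2.9 kHz.
k=1: 7.2 kHz, 13 kHz.
k=2: 17.3 kHz, 23.1 kHz.
k=3: 27.4 kHz, 33.2 kHz.
k=4: 37.5 kHz, 43.3 kHz.
Within [11.6 kHz, 27.6 kHz]: 13 kHz, 17.3 kHz, 23.1 kHz, 27.4 kHz.

13 kHz, 17.3 kHz, 23.1 kHz, 27.4 kHz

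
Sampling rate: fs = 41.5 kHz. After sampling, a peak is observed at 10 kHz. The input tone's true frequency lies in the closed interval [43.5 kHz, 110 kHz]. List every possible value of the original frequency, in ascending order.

Frequencies that alias to 10 kHz are k·fs ± 10 kHz for integer k ≥ 0.
k=0: 10 kHz.
k=1: 31.5 kHz, 51.5 kHz.
k=2: 73 kHz, 93 kHz.
k=3: 114.5 kHz, 134.5 kHz.
Within [43.5 kHz, 110 kHz]: 51.5 kHz, 73 kHz, 93 kHz.

51.5 kHz, 73 kHz, 93 kHz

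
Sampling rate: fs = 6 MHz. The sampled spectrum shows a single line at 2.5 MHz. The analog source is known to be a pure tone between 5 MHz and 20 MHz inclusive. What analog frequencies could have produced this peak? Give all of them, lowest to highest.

8.5 MHz, 9.5 MHz, 14.5 MHz, 15.5 MHz

Frequencies that alias to 2.5 MHz are k·fs ± 2.5 MHz for integer k ≥ 0.
k=0: 2.5 MHz.
k=1: 3.5 MHz, 8.5 MHz.
k=2: 9.5 MHz, 14.5 MHz.
k=3: 15.5 MHz, 20.5 MHz.
k=4: 21.5 MHz, 26.5 MHz.
Within [5 MHz, 20 MHz]: 8.5 MHz, 9.5 MHz, 14.5 MHz, 15.5 MHz.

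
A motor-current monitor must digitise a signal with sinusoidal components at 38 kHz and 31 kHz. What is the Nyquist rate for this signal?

Highest-frequency component: 38 kHz.
Nyquist rate = 2 × 38 kHz = 76 kHz.

76 kHz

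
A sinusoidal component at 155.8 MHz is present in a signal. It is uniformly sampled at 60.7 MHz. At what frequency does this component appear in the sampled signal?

155.8 MHz mod fs = 34.4 MHz.
34.4 MHz > fs/2 = 30.35 MHz, folds to fs − 34.4 MHz = 26.3 MHz.

26.3 MHz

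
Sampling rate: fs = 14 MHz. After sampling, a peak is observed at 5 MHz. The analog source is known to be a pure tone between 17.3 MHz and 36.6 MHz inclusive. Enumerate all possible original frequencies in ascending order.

Frequencies that alias to 5 MHz are k·fs ± 5 MHz for integer k ≥ 0.
k=0: 5 MHz.
k=1: 9 MHz, 19 MHz.
k=2: 23 MHz, 33 MHz.
k=3: 37 MHz, 47 MHz.
Within [17.3 MHz, 36.6 MHz]: 19 MHz, 23 MHz, 33 MHz.

19 MHz, 23 MHz, 33 MHz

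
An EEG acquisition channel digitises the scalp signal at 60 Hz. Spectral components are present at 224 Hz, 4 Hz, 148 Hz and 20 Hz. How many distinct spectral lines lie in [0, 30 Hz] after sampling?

4

fs/2 = 30 Hz.
224 Hz mod fs = 44 Hz.
44 Hz > fs/2 = 30 Hz, folds to fs − 44 Hz = 16 Hz.
4 Hz ≤ fs/2 = 30 Hz, passes unchanged.
148 Hz mod fs = 28 Hz.
28 Hz ≤ fs/2 = 30 Hz, appears at 28 Hz.
20 Hz ≤ fs/2 = 30 Hz, passes unchanged.
Distinct values: {4 Hz, 16 Hz, 20 Hz, 28 Hz} → 4.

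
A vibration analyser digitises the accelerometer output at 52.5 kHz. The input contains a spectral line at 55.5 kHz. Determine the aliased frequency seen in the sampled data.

55.5 kHz mod fs = 3 kHz.
3 kHz ≤ fs/2 = 26.25 kHz, appears at 3 kHz.

3 kHz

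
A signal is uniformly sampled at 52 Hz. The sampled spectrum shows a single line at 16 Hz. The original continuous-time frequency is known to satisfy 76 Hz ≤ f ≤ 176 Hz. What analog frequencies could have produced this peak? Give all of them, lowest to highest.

88 Hz, 120 Hz, 140 Hz, 172 Hz

Frequencies that alias to 16 Hz are k·fs ± 16 Hz for integer k ≥ 0.
k=0: 16 Hz.
k=1: 36 Hz, 68 Hz.
k=2: 88 Hz, 120 Hz.
k=3: 140 Hz, 172 Hz.
k=4: 192 Hz, 224 Hz.
Within [76 Hz, 176 Hz]: 88 Hz, 120 Hz, 140 Hz, 172 Hz.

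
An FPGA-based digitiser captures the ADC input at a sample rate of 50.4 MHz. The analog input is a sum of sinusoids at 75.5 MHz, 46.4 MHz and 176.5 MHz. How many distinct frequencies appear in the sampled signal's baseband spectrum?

fs/2 = 25.2 MHz.
75.5 MHz mod fs = 25.1 MHz.
25.1 MHz ≤ fs/2 = 25.2 MHz, appears at 25.1 MHz.
46.4 MHz > fs/2 = 25.2 MHz, folds to fs − 46.4 MHz = 4 MHz.
176.5 MHz mod fs = 25.3 MHz.
25.3 MHz > fs/2 = 25.2 MHz, folds to fs − 25.3 MHz = 25.1 MHz.
Distinct values: {4 MHz, 25.1 MHz} → 2.

2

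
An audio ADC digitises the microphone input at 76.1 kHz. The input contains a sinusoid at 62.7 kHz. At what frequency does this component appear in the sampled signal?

62.7 kHz > fs/2 = 38.05 kHz, folds to fs − 62.7 kHz = 13.4 kHz.

13.4 kHz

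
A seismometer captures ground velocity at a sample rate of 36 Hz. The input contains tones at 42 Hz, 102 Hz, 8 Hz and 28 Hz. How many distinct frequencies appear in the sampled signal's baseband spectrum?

fs/2 = 18 Hz.
42 Hz mod fs = 6 Hz.
6 Hz ≤ fs/2 = 18 Hz, appears at 6 Hz.
102 Hz mod fs = 30 Hz.
30 Hz > fs/2 = 18 Hz, folds to fs − 30 Hz = 6 Hz.
8 Hz ≤ fs/2 = 18 Hz, passes unchanged.
28 Hz > fs/2 = 18 Hz, folds to fs − 28 Hz = 8 Hz.
Distinct values: {6 Hz, 8 Hz} → 2.

2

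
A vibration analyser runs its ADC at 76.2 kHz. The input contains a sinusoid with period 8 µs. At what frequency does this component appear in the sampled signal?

27.4 kHz

T = 8 µs → f = 1/T = 125 kHz.
125 kHz mod fs = 48.8 kHz.
48.8 kHz > fs/2 = 38.1 kHz, folds to fs − 48.8 kHz = 27.4 kHz.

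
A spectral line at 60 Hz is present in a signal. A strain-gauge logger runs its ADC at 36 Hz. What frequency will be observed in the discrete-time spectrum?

12 Hz

60 Hz mod fs = 24 Hz.
24 Hz > fs/2 = 18 Hz, folds to fs − 24 Hz = 12 Hz.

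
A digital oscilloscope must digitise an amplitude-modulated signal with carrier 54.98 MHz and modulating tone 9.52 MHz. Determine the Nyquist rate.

129 MHz

AM sidebands sit at fc ± fm = 45.46 MHz and 64.5 MHz.
Highest-frequency component: 64.5 MHz.
Nyquist rate = 2 × 64.5 MHz = 129 MHz.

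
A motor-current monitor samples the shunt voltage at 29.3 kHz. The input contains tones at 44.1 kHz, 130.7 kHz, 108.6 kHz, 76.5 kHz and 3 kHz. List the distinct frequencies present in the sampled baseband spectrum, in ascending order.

3 kHz, 8.6 kHz, 11.4 kHz, 13.5 kHz, 14.5 kHz

fs/2 = 14.65 kHz.
44.1 kHz mod fs = 14.8 kHz.
14.8 kHz > fs/2 = 14.65 kHz, folds to fs − 14.8 kHz = 14.5 kHz.
130.7 kHz mod fs = 13.5 kHz.
13.5 kHz ≤ fs/2 = 14.65 kHz, appears at 13.5 kHz.
108.6 kHz mod fs = 20.7 kHz.
20.7 kHz > fs/2 = 14.65 kHz, folds to fs − 20.7 kHz = 8.6 kHz.
76.5 kHz mod fs = 17.9 kHz.
17.9 kHz > fs/2 = 14.65 kHz, folds to fs − 17.9 kHz = 11.4 kHz.
3 kHz ≤ fs/2 = 14.65 kHz, passes unchanged.
Distinct values: {3 kHz, 8.6 kHz, 11.4 kHz, 13.5 kHz, 14.5 kHz}.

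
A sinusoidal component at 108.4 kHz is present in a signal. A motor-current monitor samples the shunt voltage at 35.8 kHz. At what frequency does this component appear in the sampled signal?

1 kHz

108.4 kHz mod fs = 1 kHz.
1 kHz ≤ fs/2 = 17.9 kHz, appears at 1 kHz.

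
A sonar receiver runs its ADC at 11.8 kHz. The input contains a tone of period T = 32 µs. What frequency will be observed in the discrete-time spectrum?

T = 32 µs → f = 1/T = 31.25 kHz.
31.25 kHz mod fs = 7.65 kHz.
7.65 kHz > fs/2 = 5.9 kHz, folds to fs − 7.65 kHz = 4.15 kHz.

4.15 kHz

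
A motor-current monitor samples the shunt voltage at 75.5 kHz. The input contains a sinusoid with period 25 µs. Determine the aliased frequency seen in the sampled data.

T = 25 µs → f = 1/T = 40 kHz.
40 kHz > fs/2 = 37.75 kHz, folds to fs − 40 kHz = 35.5 kHz.

35.5 kHz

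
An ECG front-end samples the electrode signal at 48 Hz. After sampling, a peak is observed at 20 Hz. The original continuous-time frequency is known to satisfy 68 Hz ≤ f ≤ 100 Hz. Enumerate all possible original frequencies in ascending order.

Frequencies that alias to 20 Hz are k·fs ± 20 Hz for integer k ≥ 0.
k=0: 20 Hz.
k=1: 28 Hz, 68 Hz.
k=2: 76 Hz, 116 Hz.
k=3: 124 Hz, 164 Hz.
Within [68 Hz, 100 Hz]: 68 Hz, 76 Hz.

68 Hz, 76 Hz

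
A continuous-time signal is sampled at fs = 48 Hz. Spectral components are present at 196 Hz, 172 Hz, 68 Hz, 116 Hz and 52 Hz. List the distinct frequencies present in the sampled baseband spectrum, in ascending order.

4 Hz, 20 Hz

fs/2 = 24 Hz.
196 Hz mod fs = 4 Hz.
4 Hz ≤ fs/2 = 24 Hz, appears at 4 Hz.
172 Hz mod fs = 28 Hz.
28 Hz > fs/2 = 24 Hz, folds to fs − 28 Hz = 20 Hz.
68 Hz mod fs = 20 Hz.
20 Hz ≤ fs/2 = 24 Hz, appears at 20 Hz.
116 Hz mod fs = 20 Hz.
20 Hz ≤ fs/2 = 24 Hz, appears at 20 Hz.
52 Hz mod fs = 4 Hz.
4 Hz ≤ fs/2 = 24 Hz, appears at 4 Hz.
Distinct values: {4 Hz, 20 Hz}.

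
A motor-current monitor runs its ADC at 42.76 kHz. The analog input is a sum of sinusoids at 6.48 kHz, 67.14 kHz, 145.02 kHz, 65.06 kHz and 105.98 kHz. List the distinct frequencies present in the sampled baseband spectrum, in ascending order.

fs/2 = 21.38 kHz.
6.48 kHz ≤ fs/2 = 21.38 kHz, passes unchanged.
67.14 kHz mod fs = 24.38 kHz.
24.38 kHz > fs/2 = 21.38 kHz, folds to fs − 24.38 kHz = 18.38 kHz.
145.02 kHz mod fs = 16.74 kHz.
16.74 kHz ≤ fs/2 = 21.38 kHz, appears at 16.74 kHz.
65.06 kHz mod fs = 22.3 kHz.
22.3 kHz > fs/2 = 21.38 kHz, folds to fs − 22.3 kHz = 20.46 kHz.
105.98 kHz mod fs = 20.46 kHz.
20.46 kHz ≤ fs/2 = 21.38 kHz, appears at 20.46 kHz.
Distinct values: {6.48 kHz, 16.74 kHz, 18.38 kHz, 20.46 kHz}.

6.48 kHz, 16.74 kHz, 18.38 kHz, 20.46 kHz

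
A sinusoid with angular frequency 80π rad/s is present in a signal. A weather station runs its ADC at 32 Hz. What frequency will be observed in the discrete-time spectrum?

ω = 80π rad/s → f = ω/(2π) = 40 Hz.
40 Hz mod fs = 8 Hz.
8 Hz ≤ fs/2 = 16 Hz, appears at 8 Hz.

8 Hz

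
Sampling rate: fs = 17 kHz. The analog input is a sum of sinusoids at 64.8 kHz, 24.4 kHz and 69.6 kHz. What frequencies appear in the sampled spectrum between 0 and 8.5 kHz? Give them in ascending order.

fs/2 = 8.5 kHz.
64.8 kHz mod fs = 13.8 kHz.
13.8 kHz > fs/2 = 8.5 kHz, folds to fs − 13.8 kHz = 3.2 kHz.
24.4 kHz mod fs = 7.4 kHz.
7.4 kHz ≤ fs/2 = 8.5 kHz, appears at 7.4 kHz.
69.6 kHz mod fs = 1.6 kHz.
1.6 kHz ≤ fs/2 = 8.5 kHz, appears at 1.6 kHz.
Distinct values: {1.6 kHz, 3.2 kHz, 7.4 kHz}.

1.6 kHz, 3.2 kHz, 7.4 kHz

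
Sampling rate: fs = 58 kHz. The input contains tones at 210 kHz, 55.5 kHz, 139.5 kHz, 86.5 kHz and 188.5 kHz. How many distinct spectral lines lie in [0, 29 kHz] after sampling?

5

fs/2 = 29 kHz.
210 kHz mod fs = 36 kHz.
36 kHz > fs/2 = 29 kHz, folds to fs − 36 kHz = 22 kHz.
55.5 kHz > fs/2 = 29 kHz, folds to fs − 55.5 kHz = 2.5 kHz.
139.5 kHz mod fs = 23.5 kHz.
23.5 kHz ≤ fs/2 = 29 kHz, appears at 23.5 kHz.
86.5 kHz mod fs = 28.5 kHz.
28.5 kHz ≤ fs/2 = 29 kHz, appears at 28.5 kHz.
188.5 kHz mod fs = 14.5 kHz.
14.5 kHz ≤ fs/2 = 29 kHz, appears at 14.5 kHz.
Distinct values: {2.5 kHz, 14.5 kHz, 22 kHz, 23.5 kHz, 28.5 kHz} → 5.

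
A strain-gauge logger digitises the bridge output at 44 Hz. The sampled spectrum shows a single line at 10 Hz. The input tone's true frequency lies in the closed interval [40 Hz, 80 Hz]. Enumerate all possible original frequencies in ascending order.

54 Hz, 78 Hz

Frequencies that alias to 10 Hz are k·fs ± 10 Hz for integer k ≥ 0.
k=0: 10 Hz.
k=1: 34 Hz, 54 Hz.
k=2: 78 Hz, 98 Hz.
k=3: 122 Hz, 142 Hz.
Within [40 Hz, 80 Hz]: 54 Hz, 78 Hz.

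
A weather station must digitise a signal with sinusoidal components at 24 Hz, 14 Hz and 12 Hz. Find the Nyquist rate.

Highest-frequency component: 24 Hz.
Nyquist rate = 2 × 24 Hz = 48 Hz.

48 Hz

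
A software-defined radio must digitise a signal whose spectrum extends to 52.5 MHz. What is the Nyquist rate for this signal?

Nyquist rate = 2 × 52.5 MHz = 105 MHz.

105 MHz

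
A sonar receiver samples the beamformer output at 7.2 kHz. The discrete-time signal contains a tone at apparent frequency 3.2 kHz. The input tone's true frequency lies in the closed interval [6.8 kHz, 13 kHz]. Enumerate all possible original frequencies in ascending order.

Frequencies that alias to 3.2 kHz are k·fs ± 3.2 kHz for integer k ≥ 0.
k=0: 3.2 kHz.
k=1: 4 kHz, 10.4 kHz.
k=2: 11.2 kHz, 17.6 kHz.
k=3: 18.4 kHz, 24.8 kHz.
Within [6.8 kHz, 13 kHz]: 10.4 kHz, 11.2 kHz.

10.4 kHz, 11.2 kHz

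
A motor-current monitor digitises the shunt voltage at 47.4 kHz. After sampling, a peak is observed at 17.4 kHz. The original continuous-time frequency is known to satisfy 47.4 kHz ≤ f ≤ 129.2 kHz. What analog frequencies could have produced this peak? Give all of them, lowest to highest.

Frequencies that alias to 17.4 kHz are k·fs ± 17.4 kHz for integer k ≥ 0.
k=0: 17.4 kHz.
k=1: 30 kHz, 64.8 kHz.
k=2: 77.4 kHz, 112.2 kHz.
k=3: 124.8 kHz, 159.6 kHz.
k=4: 172.2 kHz, 207 kHz.
Within [47.4 kHz, 129.2 kHz]: 64.8 kHz, 77.4 kHz, 112.2 kHz, 124.8 kHz.

64.8 kHz, 77.4 kHz, 112.2 kHz, 124.8 kHz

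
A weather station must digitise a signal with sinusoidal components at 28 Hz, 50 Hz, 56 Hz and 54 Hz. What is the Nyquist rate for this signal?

112 Hz

Highest-frequency component: 56 Hz.
Nyquist rate = 2 × 56 Hz = 112 Hz.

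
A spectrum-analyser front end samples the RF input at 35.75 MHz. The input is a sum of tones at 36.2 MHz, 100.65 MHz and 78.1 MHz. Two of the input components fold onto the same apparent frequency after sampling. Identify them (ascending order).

fs/2 = 17.875 MHz.
36.2 MHz mod fs = 0.45 MHz.
0.45 MHz ≤ fs/2 = 17.875 MHz, appears at 0.45 MHz.
100.65 MHz mod fs = 29.15 MHz.
29.15 MHz > fs/2 = 17.875 MHz, folds to fs − 29.15 MHz = 6.6 MHz.
78.1 MHz mod fs = 6.6 MHz.
6.6 MHz ≤ fs/2 = 17.875 MHz, appears at 6.6 MHz.
78.1 MHz and 100.65 MHz both map to 6.6 MHz.

78.1 MHz, 100.65 MHz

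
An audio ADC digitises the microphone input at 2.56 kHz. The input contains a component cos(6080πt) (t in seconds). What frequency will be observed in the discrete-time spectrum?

ω = 6080π rad/s → f = ω/(2π) = 3040 Hz = 3.04 kHz.
3.04 kHz mod fs = 0.48 kHz.
0.48 kHz ≤ fs/2 = 1.28 kHz, appears at 0.48 kHz.

0.48 kHz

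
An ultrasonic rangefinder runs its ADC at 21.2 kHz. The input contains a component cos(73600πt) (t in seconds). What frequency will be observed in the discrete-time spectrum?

5.6 kHz

ω = 73600π rad/s → f = ω/(2π) = 36800 Hz = 36.8 kHz.
36.8 kHz mod fs = 15.6 kHz.
15.6 kHz > fs/2 = 10.6 kHz, folds to fs − 15.6 kHz = 5.6 kHz.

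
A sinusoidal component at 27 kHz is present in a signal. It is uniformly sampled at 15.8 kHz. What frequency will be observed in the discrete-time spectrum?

27 kHz mod fs = 11.2 kHz.
11.2 kHz > fs/2 = 7.9 kHz, folds to fs − 11.2 kHz = 4.6 kHz.

4.6 kHz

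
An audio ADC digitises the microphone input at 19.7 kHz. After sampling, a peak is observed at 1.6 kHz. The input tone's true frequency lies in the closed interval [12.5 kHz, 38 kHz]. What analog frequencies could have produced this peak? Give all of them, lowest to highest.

Frequencies that alias to 1.6 kHz are k·fs ± 1.6 kHz for integer k ≥ 0.
k=0: 1.6 kHz.
k=1: 18.1 kHz, 21.3 kHz.
k=2: 37.8 kHz, 41 kHz.
k=3: 57.5 kHz, 60.7 kHz.
Within [12.5 kHz, 38 kHz]: 18.1 kHz, 21.3 kHz, 37.8 kHz.

18.1 kHz, 21.3 kHz, 37.8 kHz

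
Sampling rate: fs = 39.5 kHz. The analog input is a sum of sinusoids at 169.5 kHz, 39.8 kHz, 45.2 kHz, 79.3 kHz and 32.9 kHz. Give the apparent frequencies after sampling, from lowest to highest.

fs/2 = 19.75 kHz.
169.5 kHz mod fs = 11.5 kHz.
11.5 kHz ≤ fs/2 = 19.75 kHz, appears at 11.5 kHz.
39.8 kHz mod fs = 0.3 kHz.
0.3 kHz ≤ fs/2 = 19.75 kHz, appears at 0.3 kHz.
45.2 kHz mod fs = 5.7 kHz.
5.7 kHz ≤ fs/2 = 19.75 kHz, appears at 5.7 kHz.
79.3 kHz mod fs = 0.3 kHz.
0.3 kHz ≤ fs/2 = 19.75 kHz, appears at 0.3 kHz.
32.9 kHz > fs/2 = 19.75 kHz, folds to fs − 32.9 kHz = 6.6 kHz.
Distinct values: {0.3 kHz, 5.7 kHz, 6.6 kHz, 11.5 kHz}.

0.3 kHz, 5.7 kHz, 6.6 kHz, 11.5 kHz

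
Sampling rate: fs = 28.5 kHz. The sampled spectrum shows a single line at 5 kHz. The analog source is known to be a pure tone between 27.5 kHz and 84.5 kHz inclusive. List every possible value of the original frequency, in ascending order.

33.5 kHz, 52 kHz, 62 kHz, 80.5 kHz

Frequencies that alias to 5 kHz are k·fs ± 5 kHz for integer k ≥ 0.
k=0: 5 kHz.
k=1: 23.5 kHz, 33.5 kHz.
k=2: 52 kHz, 62 kHz.
k=3: 80.5 kHz, 90.5 kHz.
k=4: 109 kHz, 119 kHz.
Within [27.5 kHz, 84.5 kHz]: 33.5 kHz, 52 kHz, 62 kHz, 80.5 kHz.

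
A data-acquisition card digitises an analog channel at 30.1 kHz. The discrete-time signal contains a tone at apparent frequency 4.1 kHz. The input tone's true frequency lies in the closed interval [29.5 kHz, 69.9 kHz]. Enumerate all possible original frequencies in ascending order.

34.2 kHz, 56.1 kHz, 64.3 kHz

Frequencies that alias to 4.1 kHz are k·fs ± 4.1 kHz for integer k ≥ 0.
k=0: 4.1 kHz.
k=1: 26 kHz, 34.2 kHz.
k=2: 56.1 kHz, 64.3 kHz.
k=3: 86.2 kHz, 94.4 kHz.
Within [29.5 kHz, 69.9 kHz]: 34.2 kHz, 56.1 kHz, 64.3 kHz.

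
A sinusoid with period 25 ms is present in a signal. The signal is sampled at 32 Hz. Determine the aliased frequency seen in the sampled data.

8 Hz

T = 25 ms → f = 1/T = 40 Hz.
40 Hz mod fs = 8 Hz.
8 Hz ≤ fs/2 = 16 Hz, appears at 8 Hz.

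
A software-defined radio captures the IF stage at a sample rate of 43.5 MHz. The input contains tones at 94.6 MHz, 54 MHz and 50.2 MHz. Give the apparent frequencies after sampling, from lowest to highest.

6.7 MHz, 7.6 MHz, 10.5 MHz

fs/2 = 21.75 MHz.
94.6 MHz mod fs = 7.6 MHz.
7.6 MHz ≤ fs/2 = 21.75 MHz, appears at 7.6 MHz.
54 MHz mod fs = 10.5 MHz.
10.5 MHz ≤ fs/2 = 21.75 MHz, appears at 10.5 MHz.
50.2 MHz mod fs = 6.7 MHz.
6.7 MHz ≤ fs/2 = 21.75 MHz, appears at 6.7 MHz.
Distinct values: {6.7 MHz, 7.6 MHz, 10.5 MHz}.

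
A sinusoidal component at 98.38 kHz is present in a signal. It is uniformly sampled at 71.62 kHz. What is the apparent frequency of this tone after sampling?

98.38 kHz mod fs = 26.76 kHz.
26.76 kHz ≤ fs/2 = 35.81 kHz, appears at 26.76 kHz.

26.76 kHz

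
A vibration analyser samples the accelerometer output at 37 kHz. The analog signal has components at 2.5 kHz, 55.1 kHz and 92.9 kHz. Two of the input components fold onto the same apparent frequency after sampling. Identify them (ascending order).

55.1 kHz, 92.9 kHz

fs/2 = 18.5 kHz.
2.5 kHz ≤ fs/2 = 18.5 kHz, passes unchanged.
55.1 kHz mod fs = 18.1 kHz.
18.1 kHz ≤ fs/2 = 18.5 kHz, appears at 18.1 kHz.
92.9 kHz mod fs = 18.9 kHz.
18.9 kHz > fs/2 = 18.5 kHz, folds to fs − 18.9 kHz = 18.1 kHz.
55.1 kHz and 92.9 kHz both map to 18.1 kHz.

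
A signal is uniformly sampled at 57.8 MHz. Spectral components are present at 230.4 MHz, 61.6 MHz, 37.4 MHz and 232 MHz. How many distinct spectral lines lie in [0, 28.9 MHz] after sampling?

3

fs/2 = 28.9 MHz.
230.4 MHz mod fs = 57 MHz.
57 MHz > fs/2 = 28.9 MHz, folds to fs − 57 MHz = 0.8 MHz.
61.6 MHz mod fs = 3.8 MHz.
3.8 MHz ≤ fs/2 = 28.9 MHz, appears at 3.8 MHz.
37.4 MHz > fs/2 = 28.9 MHz, folds to fs − 37.4 MHz = 20.4 MHz.
232 MHz mod fs = 0.8 MHz.
0.8 MHz ≤ fs/2 = 28.9 MHz, appears at 0.8 MHz.
Distinct values: {0.8 MHz, 3.8 MHz, 20.4 MHz} → 3.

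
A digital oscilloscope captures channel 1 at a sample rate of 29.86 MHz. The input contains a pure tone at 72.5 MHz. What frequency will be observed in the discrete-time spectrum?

72.5 MHz mod fs = 12.78 MHz.
12.78 MHz ≤ fs/2 = 14.93 MHz, appears at 12.78 MHz.

12.78 MHz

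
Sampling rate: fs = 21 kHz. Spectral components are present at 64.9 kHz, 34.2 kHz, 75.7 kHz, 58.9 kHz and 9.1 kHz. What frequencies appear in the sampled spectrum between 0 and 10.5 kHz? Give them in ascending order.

fs/2 = 10.5 kHz.
64.9 kHz mod fs = 1.9 kHz.
1.9 kHz ≤ fs/2 = 10.5 kHz, appears at 1.9 kHz.
34.2 kHz mod fs = 13.2 kHz.
13.2 kHz > fs/2 = 10.5 kHz, folds to fs − 13.2 kHz = 7.8 kHz.
75.7 kHz mod fs = 12.7 kHz.
12.7 kHz > fs/2 = 10.5 kHz, folds to fs − 12.7 kHz = 8.3 kHz.
58.9 kHz mod fs = 16.9 kHz.
16.9 kHz > fs/2 = 10.5 kHz, folds to fs − 16.9 kHz = 4.1 kHz.
9.1 kHz ≤ fs/2 = 10.5 kHz, passes unchanged.
Distinct values: {1.9 kHz, 4.1 kHz, 7.8 kHz, 8.3 kHz, 9.1 kHz}.

1.9 kHz, 4.1 kHz, 7.8 kHz, 8.3 kHz, 9.1 kHz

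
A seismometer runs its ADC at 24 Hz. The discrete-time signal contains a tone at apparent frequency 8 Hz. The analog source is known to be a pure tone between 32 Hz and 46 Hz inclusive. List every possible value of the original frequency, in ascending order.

32 Hz, 40 Hz

Frequencies that alias to 8 Hz are k·fs ± 8 Hz for integer k ≥ 0.
k=0: 8 Hz.
k=1: 16 Hz, 32 Hz.
k=2: 40 Hz, 56 Hz.
k=3: 64 Hz, 80 Hz.
Within [32 Hz, 46 Hz]: 32 Hz, 40 Hz.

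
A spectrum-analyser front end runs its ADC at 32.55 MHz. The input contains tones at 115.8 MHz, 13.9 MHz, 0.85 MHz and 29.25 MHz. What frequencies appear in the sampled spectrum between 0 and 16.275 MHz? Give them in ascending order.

0.85 MHz, 3.3 MHz, 13.9 MHz, 14.4 MHz

fs/2 = 16.275 MHz.
115.8 MHz mod fs = 18.15 MHz.
18.15 MHz > fs/2 = 16.275 MHz, folds to fs − 18.15 MHz = 14.4 MHz.
13.9 MHz ≤ fs/2 = 16.275 MHz, passes unchanged.
0.85 MHz ≤ fs/2 = 16.275 MHz, passes unchanged.
29.25 MHz > fs/2 = 16.275 MHz, folds to fs − 29.25 MHz = 3.3 MHz.
Distinct values: {0.85 MHz, 3.3 MHz, 13.9 MHz, 14.4 MHz}.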